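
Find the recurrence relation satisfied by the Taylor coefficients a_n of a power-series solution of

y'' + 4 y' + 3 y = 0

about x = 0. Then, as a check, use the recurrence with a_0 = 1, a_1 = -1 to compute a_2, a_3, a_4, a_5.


Substitute y = sum_n a_n x^n.
y''(x) has coefficient (n+2)(n+1) a_{n+2} at x^n;
4 y'(x) has coefficient 4 (n+1) a_{n+1} at x^n;
3 y(x) has coefficient 3 a_n at x^n.
Matching x^n: (n+2)(n+1) a_{n+2} + 4 (n+1) a_{n+1} + 3 a_n = 0.
Thus a_{n+2} = [-4 (n+1) a_{n+1} - 3 a_n] / ((n+1)(n+2)).

Check with a_0 = 1, a_1 = -1 (apply the recurrence for n = 0, 1, 2, 3): a_0 = 1, a_1 = -1, a_2 = 1/2, a_3 = -1/6, a_4 = 1/24, a_5 = -1/120.

a_(n+2) = [-4 (n+1) a_(n+1) - 3 a_n] / ((n+1)(n+2)); check: a_0 = 1, a_1 = -1, a_2 = 1/2, a_3 = -1/6, a_4 = 1/24, a_5 = -1/120


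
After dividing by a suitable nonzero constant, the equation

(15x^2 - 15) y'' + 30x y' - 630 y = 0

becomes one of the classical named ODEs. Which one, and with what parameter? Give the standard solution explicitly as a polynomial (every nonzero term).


All three coefficients share the factor -15; dividing through by -15 gives  (1 - x^2) y'' - 2x y' + 42 y = 0.
This matches the Legendre equation (1 - x^2) y'' - 2x y' + n(n+1) y = 0 (note the -2x y' term) with n(n+1) = 42, so n = 6; the polynomial solution is P_6(x).
With y = sum_k a_k x^k, matching x^k gives (k+2)(k+1) a_{k+2} = [k(k+1) - n(n+1)] a_k = (k - 6)(k + 7) a_k. The right side vanishes at k = 6, so the series with the parity of 6 terminates at degree 6.
Standard normalization (P_n(1) = 1): leading coefficient (2n)!/(2^n (n!)^2) = 479001600/(64*518400) = 231/16, so a_6 = 231/16. Work downward with a_k = (k+1)(k+2) a_{k+2} / ((k - 6)(k + 7)):
  a_4 = (5)(6)(231/16) / ((4 - 6)(4 + 7)) = (3465/8)/(-22) = -315/16
  a_2 = (3)(4)(-315/16) / ((2 - 6)(2 + 7)) = (-945/4)/(-36) = 105/16
  a_0 = (1)(2)(105/16) / ((0 - 6)(0 + 7)) = (105/8)/(-42) = -5/16
Hence P_6(x) = 231 x^6/16 - 315 x^4/16 + 105 x^2/16 - 5/16.

P_6(x); series = 231 x^6/16 - 315 x^4/16 + 105 x^2/16 - 5/16


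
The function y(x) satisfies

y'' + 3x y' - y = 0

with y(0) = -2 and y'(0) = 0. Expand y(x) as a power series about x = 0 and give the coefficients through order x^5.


Ansatz: y(x) = sum_{n>=0} a_n x^n, so y'(x) = sum_{n>=1} n a_n x^(n-1) and y''(x) = sum_{n>=2} n(n-1) a_n x^(n-2).
Substitute into P(x) y'' + Q(x) y' + R(x) y = 0 with P(x) = 1, Q(x) = 3x, R(x) = -1, and match powers of x.
Initial conditions: a_0 = -2, a_1 = 0.
Setting the coefficient of each power of x to zero and solving order by order (substituting the coefficients already found):
  x^0: 2 a_2 - a_0 = 0  ->  2 a_2 = a_0 = -2  ->  a_2 = -1
  x^1: 6 a_3 + 2 a_1 = 0  ->  6 a_3 = -2 a_1 = 0  ->  a_3 = 0
  x^2: 12 a_4 + 5 a_2 = 0  ->  12 a_4 = -5 a_2 = 5  ->  a_4 = 5/12
  x^3: 20 a_5 + 8 a_3 = 0  ->  20 a_5 = -8 a_3 = 0  ->  a_5 = 0
Truncated series: y(x) = -2 - x^2 + (5/12) x^4 + O(x^6).

a_0 = -2; a_1 = 0; a_2 = -1; a_3 = 0; a_4 = 5/12; a_5 = 0


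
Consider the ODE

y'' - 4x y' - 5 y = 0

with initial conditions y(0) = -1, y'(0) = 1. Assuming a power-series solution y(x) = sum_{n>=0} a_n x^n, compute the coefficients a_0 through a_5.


Ansatz: y(x) = sum_{n>=0} a_n x^n, so y'(x) = sum_{n>=1} n a_n x^(n-1) and y''(x) = sum_{n>=2} n(n-1) a_n x^(n-2).
Substitute into P(x) y'' + Q(x) y' + R(x) y = 0 with P(x) = 1, Q(x) = -4x, R(x) = -5, and match powers of x.
Initial conditions: a_0 = -1, a_1 = 1.
Setting the coefficient of each power of x to zero and solving order by order (substituting the coefficients already found):
  x^0: 2 a_2 - 5 a_0 = 0  ->  2 a_2 = 5 a_0 = -5  ->  a_2 = -5/2
  x^1: 6 a_3 - 9 a_1 = 0  ->  6 a_3 = 9 a_1 = 9  ->  a_3 = 3/2
  x^2: 12 a_4 - 13 a_2 = 0  ->  12 a_4 = 13 a_2 = -65/2  ->  a_4 = -65/24
  x^3: 20 a_5 - 17 a_3 = 0  ->  20 a_5 = 17 a_3 = 51/2  ->  a_5 = 51/40
Truncated series: y(x) = -1 + x - (5/2) x^2 + (3/2) x^3 - (65/24) x^4 + (51/40) x^5 + O(x^6).

a_0 = -1; a_1 = 1; a_2 = -5/2; a_3 = 3/2; a_4 = -65/24; a_5 = 51/40


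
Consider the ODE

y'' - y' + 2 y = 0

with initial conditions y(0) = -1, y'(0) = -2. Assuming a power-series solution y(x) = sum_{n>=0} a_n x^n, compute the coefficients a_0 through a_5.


Ansatz: y(x) = sum_{n>=0} a_n x^n, so y'(x) = sum_{n>=1} n a_n x^(n-1) and y''(x) = sum_{n>=2} n(n-1) a_n x^(n-2).
Substitute into P(x) y'' + Q(x) y' + R(x) y = 0 with P(x) = 1, Q(x) = -1, R(x) = 2, and match powers of x.
Initial conditions: a_0 = -1, a_1 = -2.
Setting the coefficient of each power of x to zero and solving order by order (substituting the coefficients already found):
  x^0: 2 a_2 - a_1 + 2 a_0 = 0  ->  2 a_2 = a_1 - 2 a_0 = 0  ->  a_2 = 0
  x^1: 6 a_3 - 2 a_2 + 2 a_1 = 0  ->  6 a_3 = 2 a_2 - 2 a_1 = 4  ->  a_3 = 2/3
  x^2: 12 a_4 - 3 a_3 + 2 a_2 = 0  ->  12 a_4 = 3 a_3 - 2 a_2 = 2  ->  a_4 = 1/6
  x^3: 20 a_5 - 4 a_4 + 2 a_3 = 0  ->  20 a_5 = 4 a_4 - 2 a_3 = -2/3  ->  a_5 = -1/30
Truncated series: y(x) = -1 - 2 x + (2/3) x^3 + (1/6) x^4 - (1/30) x^5 + O(x^6).

a_0 = -1; a_1 = -2; a_2 = 0; a_3 = 2/3; a_4 = 1/6; a_5 = -1/30


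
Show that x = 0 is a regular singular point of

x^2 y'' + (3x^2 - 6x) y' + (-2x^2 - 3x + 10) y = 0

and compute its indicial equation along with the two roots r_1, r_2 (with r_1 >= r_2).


Divide by x^2 to reach normal form y'' + P_1(x) y' + P_2(x) y = 0 with P_1(x) = 3 - 6/x and P_2(x) = -2 - 3/x + 10/x^2.
x = 0 is a singular point because the y'-coefficient 3 - 6/x has a pole at x = 0 and the y-coefficient -2 - 3/x + 10/x^2 has a pole at x = 0.
It is a regular singular point because x P_1(x) = p(x) = 3x - 6 and x^2 P_2(x) = q(x) = -2x^2 - 3x + 10 are polynomials, hence analytic at x = 0.
p(0) = -6,  q(0) = 10.
Indicial equation: r(r-1) + p(0) r + q(0) = 0, i.e. r^2 + (p(0) - 1) r + q(0) = 0, i.e. r^2 - 7 r + 10 = 0.
Discriminant: (-7)^2 - 4(10) = 9, so r = (7 ± 3)/2.
Solving: r_1 = 5, r_2 = 2.

indicial: r^2 - 7 r + 10 = 0; roots r_1 = 5, r_2 = 2


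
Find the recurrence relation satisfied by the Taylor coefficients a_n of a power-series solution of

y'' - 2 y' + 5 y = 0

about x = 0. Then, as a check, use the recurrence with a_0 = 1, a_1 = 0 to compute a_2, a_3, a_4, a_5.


Substitute y = sum_n a_n x^n.
y''(x) has coefficient (n+2)(n+1) a_{n+2} at x^n;
-2 y'(x) has coefficient -2 (n+1) a_{n+1} at x^n;
5 y(x) has coefficient 5 a_n at x^n.
Matching x^n: (n+2)(n+1) a_{n+2} - 2 (n+1) a_{n+1} + 5 a_n = 0.
Thus a_{n+2} = [2 (n+1) a_{n+1} - 5 a_n] / ((n+1)(n+2)).

Check with a_0 = 1, a_1 = 0 (apply the recurrence for n = 0, 1, 2, 3): a_0 = 1, a_1 = 0, a_2 = -5/2, a_3 = -5/3, a_4 = 5/24, a_5 = 1/2.

a_(n+2) = [2 (n+1) a_(n+1) - 5 a_n] / ((n+1)(n+2)); check: a_0 = 1, a_1 = 0, a_2 = -5/2, a_3 = -5/3, a_4 = 5/24, a_5 = 1/2


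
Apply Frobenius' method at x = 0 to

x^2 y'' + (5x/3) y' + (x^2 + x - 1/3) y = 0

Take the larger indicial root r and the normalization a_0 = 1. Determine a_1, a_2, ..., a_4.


Write in Frobenius form y'' + (p(x)/x) y' + (q(x)/x^2) y = 0:
  p(x) = 5/3,  q(x) = x^2 + x - 1/3.
Indicial equation: r(r-1) + (5/3) r + (-1/3) = 0 -> roots r_1 = 1/3, r_2 = -1.
Take r = r_1 = 1/3. Let y(x) = x^r sum_{n>=0} a_n x^n with a_0 = 1.
Substitute y = x^r sum a_n x^n and match x^{r+n}. The recurrence is
  D(n) a_n + 1 a_{n-1} + 1 a_{n-2} = 0,  where D(n) = (r+n)(r+n-1) + (5/3)(r+n) + (-1/3).
  a_n = [-1 a_{n-1} - 1 a_{n-2}] / D(n).
Since the indicial polynomial factors as (r - r_1)(r - r_2), D(n) = (r_1 + n - r_1)(r_1 + n - r_2) = n(n + 4/3).
Evaluating step by step (a_0 = 1):
  n = 1: D(1) = 1(1 + 4/3) = 7/3; numerator = -1(1) = -1; a_1 = (-1)/(7/3) = -3/7
  n = 2: D(2) = 2(2 + 4/3) = 20/3; numerator = -1(-3/7) - 1(1) = -4/7; a_2 = (-4/7)/(20/3) = -3/35
  n = 3: D(3) = 3(3 + 4/3) = 13; numerator = -1(-3/35) - 1(-3/7) = 18/35; a_3 = (18/35)/(13) = 18/455
  n = 4: D(4) = 4(4 + 4/3) = 64/3; numerator = -1(18/455) - 1(-3/35) = 3/65; a_4 = (3/65)/(64/3) = 9/4160

r = 1/3; a_0 = 1; a_1 = -3/7; a_2 = -3/35; a_3 = 18/455; a_4 = 9/4160


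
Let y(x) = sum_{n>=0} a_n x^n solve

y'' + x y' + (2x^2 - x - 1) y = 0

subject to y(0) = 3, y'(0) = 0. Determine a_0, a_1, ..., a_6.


Ansatz: y(x) = sum_{n>=0} a_n x^n, so y'(x) = sum_{n>=1} n a_n x^(n-1) and y''(x) = sum_{n>=2} n(n-1) a_n x^(n-2).
Substitute into P(x) y'' + Q(x) y' + R(x) y = 0 with P(x) = 1, Q(x) = x, R(x) = 2x^2 - x - 1, and match powers of x.
Initial conditions: a_0 = 3, a_1 = 0.
Setting the coefficient of each power of x to zero and solving order by order (substituting the coefficients already found):
  x^0: 2 a_2 - a_0 = 0  ->  2 a_2 = a_0 = 3  ->  a_2 = 3/2
  x^1: 6 a_3 - a_0 = 0  ->  6 a_3 = a_0 = 3  ->  a_3 = 1/2
  x^2: 12 a_4 + a_2 - a_1 + 2 a_0 = 0  ->  12 a_4 = -a_2 + a_1 - 2 a_0 = -15/2  ->  a_4 = -5/8
  x^3: 20 a_5 + 2 a_3 - a_2 + 2 a_1 = 0  ->  20 a_5 = -2 a_3 + a_2 - 2 a_1 = 1/2  ->  a_5 = 1/40
  x^4: 30 a_6 + 3 a_4 - a_3 + 2 a_2 = 0  ->  30 a_6 = -3 a_4 + a_3 - 2 a_2 = -5/8  ->  a_6 = -1/48
Truncated series: y(x) = 3 + (3/2) x^2 + (1/2) x^3 - (5/8) x^4 + (1/40) x^5 - (1/48) x^6 + O(x^7).

a_0 = 3; a_1 = 0; a_2 = 3/2; a_3 = 1/2; a_4 = -5/8; a_5 = 1/40; a_6 = -1/48


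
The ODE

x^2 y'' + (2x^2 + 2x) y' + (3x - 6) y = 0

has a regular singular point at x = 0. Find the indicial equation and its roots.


Divide by x^2 to reach normal form y'' + P_1(x) y' + P_2(x) y = 0 with P_1(x) = 2 + 2/x and P_2(x) = 3/x - 6/x^2.
x = 0 is a singular point because the y'-coefficient 2 + 2/x has a pole at x = 0 and the y-coefficient 3/x - 6/x^2 has a pole at x = 0.
It is a regular singular point because x P_1(x) = p(x) = 2x + 2 and x^2 P_2(x) = q(x) = 3x - 6 are polynomials, hence analytic at x = 0.
p(0) = 2,  q(0) = -6.
Indicial equation: r(r-1) + p(0) r + q(0) = 0, i.e. r^2 + (p(0) - 1) r + q(0) = 0, i.e. r^2 + 1 r - 6 = 0.
Discriminant: (1)^2 - 4(-6) = 25, so r = (-1 ± 5)/2.
Solving: r_1 = 2, r_2 = -3.

indicial: r^2 + 1 r - 6 = 0; roots r_1 = 2, r_2 = -3


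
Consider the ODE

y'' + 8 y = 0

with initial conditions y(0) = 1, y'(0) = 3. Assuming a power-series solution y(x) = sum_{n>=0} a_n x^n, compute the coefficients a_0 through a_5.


Ansatz: y(x) = sum_{n>=0} a_n x^n, so y'(x) = sum_{n>=1} n a_n x^(n-1) and y''(x) = sum_{n>=2} n(n-1) a_n x^(n-2).
Substitute into P(x) y'' + Q(x) y' + R(x) y = 0 with P(x) = 1, Q(x) = 0, R(x) = 8, and match powers of x.
Initial conditions: a_0 = 1, a_1 = 3.
Setting the coefficient of each power of x to zero and solving order by order (substituting the coefficients already found):
  x^0: 2 a_2 + 8 a_0 = 0  ->  2 a_2 = -8 a_0 = -8  ->  a_2 = -4
  x^1: 6 a_3 + 8 a_1 = 0  ->  6 a_3 = -8 a_1 = -24  ->  a_3 = -4
  x^2: 12 a_4 + 8 a_2 = 0  ->  12 a_4 = -8 a_2 = 32  ->  a_4 = 8/3
  x^3: 20 a_5 + 8 a_3 = 0  ->  20 a_5 = -8 a_3 = 32  ->  a_5 = 8/5
Truncated series: y(x) = 1 + 3 x - 4 x^2 - 4 x^3 + (8/3) x^4 + (8/5) x^5 + O(x^6).

a_0 = 1; a_1 = 3; a_2 = -4; a_3 = -4; a_4 = 8/3; a_5 = 8/5


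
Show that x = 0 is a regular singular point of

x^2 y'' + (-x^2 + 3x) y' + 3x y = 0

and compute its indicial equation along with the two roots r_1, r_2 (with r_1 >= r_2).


Divide by x^2 to reach normal form y'' + P_1(x) y' + P_2(x) y = 0 with P_1(x) = -1 + 3/x and P_2(x) = 3/x.
x = 0 is a singular point because the y'-coefficient -1 + 3/x has a pole at x = 0 and the y-coefficient 3/x has a pole at x = 0.
It is a regular singular point because x P_1(x) = p(x) = 3 - x and x^2 P_2(x) = q(x) = 3x are polynomials, hence analytic at x = 0.
p(0) = 3,  q(0) = 0.
Indicial equation: r(r-1) + p(0) r + q(0) = 0, i.e. r^2 + (p(0) - 1) r + q(0) = 0, i.e. r^2 + 2 r = 0.
Discriminant: (2)^2 - 4(0) = 4, so r = (-2 ± 2)/2.
Solving: r_1 = 0, r_2 = -2.

indicial: r^2 + 2 r = 0; roots r_1 = 0, r_2 = -2


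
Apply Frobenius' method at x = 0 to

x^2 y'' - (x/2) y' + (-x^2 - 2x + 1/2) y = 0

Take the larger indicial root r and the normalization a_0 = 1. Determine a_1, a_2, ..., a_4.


Write in Frobenius form y'' + (p(x)/x) y' + (q(x)/x^2) y = 0:
  p(x) = -1/2,  q(x) = -x^2 - 2x + 1/2.
Indicial equation: r(r-1) + (-1/2) r + (1/2) = 0 -> roots r_1 = 1, r_2 = 1/2.
Take r = r_1 = 1. Let y(x) = x^r sum_{n>=0} a_n x^n with a_0 = 1.
Substitute y = x^r sum a_n x^n and match x^{r+n}. The recurrence is
  D(n) a_n - 2 a_{n-1} - 1 a_{n-2} = 0,  where D(n) = (r+n)(r+n-1) + (-1/2)(r+n) + (1/2).
  a_n = [2 a_{n-1} + 1 a_{n-2}] / D(n).
Since the indicial polynomial factors as (r - r_1)(r - r_2), D(n) = (r_1 + n - r_1)(r_1 + n - r_2) = n(n + 1/2).
Evaluating step by step (a_0 = 1):
  n = 1: D(1) = 1(1 + 1/2) = 3/2; numerator = 2(1) = 2; a_1 = (2)/(3/2) = 4/3
  n = 2: D(2) = 2(2 + 1/2) = 5; numerator = 2(4/3) + 1(1) = 11/3; a_2 = (11/3)/(5) = 11/15
  n = 3: D(3) = 3(3 + 1/2) = 21/2; numerator = 2(11/15) + 1(4/3) = 14/5; a_3 = (14/5)/(21/2) = 4/15
  n = 4: D(4) = 4(4 + 1/2) = 18; numerator = 2(4/15) + 1(11/15) = 19/15; a_4 = (19/15)/(18) = 19/270

r = 1; a_0 = 1; a_1 = 4/3; a_2 = 11/15; a_3 = 4/15; a_4 = 19/270


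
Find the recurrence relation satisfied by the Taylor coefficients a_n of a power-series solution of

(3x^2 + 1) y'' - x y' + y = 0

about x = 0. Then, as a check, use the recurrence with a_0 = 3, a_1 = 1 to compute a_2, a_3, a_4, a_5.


Substitute y = sum_n a_n x^n.
(1 + 3 x^2) y'' contributes (n+2)(n+1) a_{n+2} + 3 n(n-1) a_n at x^n.
-x y'(x) contributes -n a_n at x^n.
y(x) contributes 1 a_n at x^n.
Matching x^n: (n+2)(n+1) a_{n+2} + (3 n(n-1) - n + 1) a_n = 0.
Thus a_{n+2} = (-3 n(n-1) + n - 1) / ((n+1)(n+2)) * a_n.

Check with a_0 = 3, a_1 = 1 (apply the recurrence for n = 0, 1, 2, 3): a_0 = 3, a_1 = 1, a_2 = -3/2, a_3 = 0, a_4 = 5/8, a_5 = 0.

a_(n+2) = (-3 n(n-1) + n - 1) / ((n+1)(n+2)) * a_n; check: a_0 = 3, a_1 = 1, a_2 = -3/2, a_3 = 0, a_4 = 5/8, a_5 = 0


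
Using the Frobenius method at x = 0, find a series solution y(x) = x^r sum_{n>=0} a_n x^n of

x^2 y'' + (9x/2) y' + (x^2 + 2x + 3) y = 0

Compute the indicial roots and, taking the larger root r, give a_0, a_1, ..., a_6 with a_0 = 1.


Write in Frobenius form y'' + (p(x)/x) y' + (q(x)/x^2) y = 0:
  p(x) = 9/2,  q(x) = x^2 + 2x + 3.
Indicial equation: r(r-1) + (9/2) r + (3) = 0 -> roots r_1 = -3/2, r_2 = -2.
Take r = r_1 = -3/2. Let y(x) = x^r sum_{n>=0} a_n x^n with a_0 = 1.
Substitute y = x^r sum a_n x^n and match x^{r+n}. The recurrence is
  D(n) a_n + 2 a_{n-1} + 1 a_{n-2} = 0,  where D(n) = (r+n)(r+n-1) + (9/2)(r+n) + (3).
  a_n = [-2 a_{n-1} - 1 a_{n-2}] / D(n).
Since the indicial polynomial factors as (r - r_1)(r - r_2), D(n) = (r_1 + n - r_1)(r_1 + n - r_2) = n(n + 1/2).
Evaluating step by step (a_0 = 1):
  n = 1: D(1) = 1(1 + 1/2) = 3/2; numerator = -2(1) = -2; a_1 = (-2)/(3/2) = -4/3
  n = 2: D(2) = 2(2 + 1/2) = 5; numerator = -2(-4/3) - 1(1) = 5/3; a_2 = (5/3)/(5) = 1/3
  n = 3: D(3) = 3(3 + 1/2) = 21/2; numerator = -2(1/3) - 1(-4/3) = 2/3; a_3 = (2/3)/(21/2) = 4/63
  n = 4: D(4) = 4(4 + 1/2) = 18; numerator = -2(4/63) - 1(1/3) = -29/63; a_4 = (-29/63)/(18) = -29/1134
  n = 5: D(5) = 5(5 + 1/2) = 55/2; numerator = -2(-29/1134) - 1(4/63) = -1/81; a_5 = (-1/81)/(55/2) = -2/4455
  n = 6: D(6) = 6(6 + 1/2) = 39; numerator = -2(-2/4455) - 1(-29/1134) = 1651/62370; a_6 = (1651/62370)/(39) = 127/187110

r = -3/2; a_0 = 1; a_1 = -4/3; a_2 = 1/3; a_3 = 4/63; a_4 = -29/1134; a_5 = -2/4455; a_6 = 127/187110


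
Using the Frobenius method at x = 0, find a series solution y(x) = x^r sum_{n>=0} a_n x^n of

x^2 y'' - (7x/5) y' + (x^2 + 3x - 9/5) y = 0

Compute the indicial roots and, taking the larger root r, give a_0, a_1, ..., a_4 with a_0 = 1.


Write in Frobenius form y'' + (p(x)/x) y' + (q(x)/x^2) y = 0:
  p(x) = -7/5,  q(x) = x^2 + 3x - 9/5.
Indicial equation: r(r-1) + (-7/5) r + (-9/5) = 0 -> roots r_1 = 3, r_2 = -3/5.
Take r = r_1 = 3. Let y(x) = x^r sum_{n>=0} a_n x^n with a_0 = 1.
Substitute y = x^r sum a_n x^n and match x^{r+n}. The recurrence is
  D(n) a_n + 3 a_{n-1} + 1 a_{n-2} = 0,  where D(n) = (r+n)(r+n-1) + (-7/5)(r+n) + (-9/5).
  a_n = [-3 a_{n-1} - 1 a_{n-2}] / D(n).
Since the indicial polynomial factors as (r - r_1)(r - r_2), D(n) = (r_1 + n - r_1)(r_1 + n - r_2) = n(n + 18/5).
Evaluating step by step (a_0 = 1):
  n = 1: D(1) = 1(1 + 18/5) = 23/5; numerator = -3(1) = -3; a_1 = (-3)/(23/5) = -15/23
  n = 2: D(2) = 2(2 + 18/5) = 56/5; numerator = -3(-15/23) - 1(1) = 22/23; a_2 = (22/23)/(56/5) = 55/644
  n = 3: D(3) = 3(3 + 18/5) = 99/5; numerator = -3(55/644) - 1(-15/23) = 255/644; a_3 = (255/644)/(99/5) = 425/21252
  n = 4: D(4) = 4(4 + 18/5) = 152/5; numerator = -3(425/21252) - 1(55/644) = -515/3542; a_4 = (-515/3542)/(152/5) = -2575/538384

r = 3; a_0 = 1; a_1 = -15/23; a_2 = 55/644; a_3 = 425/21252; a_4 = -2575/538384


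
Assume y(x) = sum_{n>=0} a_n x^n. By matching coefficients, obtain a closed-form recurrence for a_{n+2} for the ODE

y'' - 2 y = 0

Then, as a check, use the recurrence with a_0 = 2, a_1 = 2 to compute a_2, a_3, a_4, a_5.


Substitute y = sum_n a_n x^n into y'' + (const) y = 0.
y''(x) = sum_{n>=0} (n+2)(n+1) a_{n+2} x^n.
The ODE becomes sum_n [(n+2)(n+1) a_{n+2} - 2 a_n] x^n = 0.
Setting each coefficient to zero gives the recurrence:
  (n+2)(n+1) a_{n+2} - 2 a_n = 0,
  a_{n+2} = 2 / ((n+1)(n+2)) a_n.

Check with a_0 = 2, a_1 = 2 (apply the recurrence for n = 0, 1, 2, 3): a_0 = 2, a_1 = 2, a_2 = 2, a_3 = 2/3, a_4 = 1/3, a_5 = 1/15.

a_{n+2} = 2/((n+1)(n+2)) * a_n; check: a_0 = 2, a_1 = 2, a_2 = 2, a_3 = 2/3, a_4 = 1/3, a_5 = 1/15


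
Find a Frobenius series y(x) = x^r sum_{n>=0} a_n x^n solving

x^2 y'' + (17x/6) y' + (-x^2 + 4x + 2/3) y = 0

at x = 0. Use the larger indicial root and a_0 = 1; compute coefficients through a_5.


Write in Frobenius form y'' + (p(x)/x) y' + (q(x)/x^2) y = 0:
  p(x) = 17/6,  q(x) = -x^2 + 4x + 2/3.
Indicial equation: r(r-1) + (17/6) r + (2/3) = 0 -> roots r_1 = -1/2, r_2 = -4/3.
Take r = r_1 = -1/2. Let y(x) = x^r sum_{n>=0} a_n x^n with a_0 = 1.
Substitute y = x^r sum a_n x^n and match x^{r+n}. The recurrence is
  D(n) a_n + 4 a_{n-1} - 1 a_{n-2} = 0,  where D(n) = (r+n)(r+n-1) + (17/6)(r+n) + (2/3).
  a_n = [-4 a_{n-1} + 1 a_{n-2}] / D(n).
Since the indicial polynomial factors as (r - r_1)(r - r_2), D(n) = (r_1 + n - r_1)(r_1 + n - r_2) = n(n + 5/6).
Evaluating step by step (a_0 = 1):
  n = 1: D(1) = 1(1 + 5/6) = 11/6; numerator = -4(1) = -4; a_1 = (-4)/(11/6) = -24/11
  n = 2: D(2) = 2(2 + 5/6) = 17/3; numerator = -4(-24/11) + 1(1) = 107/11; a_2 = (107/11)/(17/3) = 321/187
  n = 3: D(3) = 3(3 + 5/6) = 23/2; numerator = -4(321/187) + 1(-24/11) = -1692/187; a_3 = (-1692/187)/(23/2) = -3384/4301
  n = 4: D(4) = 4(4 + 5/6) = 58/3; numerator = -4(-3384/4301) + 1(321/187) = 20919/4301; a_4 = (20919/4301)/(58/3) = 62757/249458
  n = 5: D(5) = 5(5 + 5/6) = 175/6; numerator = -4(62757/249458) + 1(-3384/4301) = -223650/124729; a_5 = (-223650/124729)/(175/6) = -7668/124729

r = -1/2; a_0 = 1; a_1 = -24/11; a_2 = 321/187; a_3 = -3384/4301; a_4 = 62757/249458; a_5 = -7668/124729


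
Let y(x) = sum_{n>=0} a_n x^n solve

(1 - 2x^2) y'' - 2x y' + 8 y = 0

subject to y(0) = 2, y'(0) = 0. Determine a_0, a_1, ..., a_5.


Ansatz: y(x) = sum_{n>=0} a_n x^n, so y'(x) = sum_{n>=1} n a_n x^(n-1) and y''(x) = sum_{n>=2} n(n-1) a_n x^(n-2).
Substitute into P(x) y'' + Q(x) y' + R(x) y = 0 with P(x) = 1 - 2x^2, Q(x) = -2x, R(x) = 8, and match powers of x.
Initial conditions: a_0 = 2, a_1 = 0.
Setting the coefficient of each power of x to zero and solving order by order (substituting the coefficients already found):
  x^0: 2 a_2 + 8 a_0 = 0  ->  2 a_2 = -8 a_0 = -16  ->  a_2 = -8
  x^1: 6 a_3 + 6 a_1 = 0  ->  6 a_3 = -6 a_1 = 0  ->  a_3 = 0
  x^2: 12 a_4 = 0  ->  a_4 = 0
  x^3: 20 a_5 - 10 a_3 = 0  ->  20 a_5 = 10 a_3 = 0  ->  a_5 = 0
Truncated series: y(x) = 2 - 8 x^2 + O(x^6).

a_0 = 2; a_1 = 0; a_2 = -8; a_3 = 0; a_4 = 0; a_5 = 0


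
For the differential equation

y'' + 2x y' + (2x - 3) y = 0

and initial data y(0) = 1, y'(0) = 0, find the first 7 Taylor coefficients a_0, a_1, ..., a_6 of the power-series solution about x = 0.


Ansatz: y(x) = sum_{n>=0} a_n x^n, so y'(x) = sum_{n>=1} n a_n x^(n-1) and y''(x) = sum_{n>=2} n(n-1) a_n x^(n-2).
Substitute into P(x) y'' + Q(x) y' + R(x) y = 0 with P(x) = 1, Q(x) = 2x, R(x) = 2x - 3, and match powers of x.
Initial conditions: a_0 = 1, a_1 = 0.
Setting the coefficient of each power of x to zero and solving order by order (substituting the coefficients already found):
  x^0: 2 a_2 - 3 a_0 = 0  ->  2 a_2 = 3 a_0 = 3  ->  a_2 = 3/2
  x^1: 6 a_3 - a_1 + 2 a_0 = 0  ->  6 a_3 = a_1 - 2 a_0 = -2  ->  a_3 = -1/3
  x^2: 12 a_4 + a_2 + 2 a_1 = 0  ->  12 a_4 = -a_2 - 2 a_1 = -3/2  ->  a_4 = -1/8
  x^3: 20 a_5 + 3 a_3 + 2 a_2 = 0  ->  20 a_5 = -3 a_3 - 2 a_2 = -2  ->  a_5 = -1/10
  x^4: 30 a_6 + 5 a_4 + 2 a_3 = 0  ->  30 a_6 = -5 a_4 - 2 a_3 = 31/24  ->  a_6 = 31/720
Truncated series: y(x) = 1 + (3/2) x^2 - (1/3) x^3 - (1/8) x^4 - (1/10) x^5 + (31/720) x^6 + O(x^7).

a_0 = 1; a_1 = 0; a_2 = 3/2; a_3 = -1/3; a_4 = -1/8; a_5 = -1/10; a_6 = 31/720


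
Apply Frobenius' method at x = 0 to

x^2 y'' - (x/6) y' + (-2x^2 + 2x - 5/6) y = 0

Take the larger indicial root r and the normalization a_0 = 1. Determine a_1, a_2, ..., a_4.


Write in Frobenius form y'' + (p(x)/x) y' + (q(x)/x^2) y = 0:
  p(x) = -1/6,  q(x) = -2x^2 + 2x - 5/6.
Indicial equation: r(r-1) + (-1/6) r + (-5/6) = 0 -> roots r_1 = 5/3, r_2 = -1/2.
Take r = r_1 = 5/3. Let y(x) = x^r sum_{n>=0} a_n x^n with a_0 = 1.
Substitute y = x^r sum a_n x^n and match x^{r+n}. The recurrence is
  D(n) a_n + 2 a_{n-1} - 2 a_{n-2} = 0,  where D(n) = (r+n)(r+n-1) + (-1/6)(r+n) + (-5/6).
  a_n = [-2 a_{n-1} + 2 a_{n-2}] / D(n).
Since the indicial polynomial factors as (r - r_1)(r - r_2), D(n) = (r_1 + n - r_1)(r_1 + n - r_2) = n(n + 13/6).
Evaluating step by step (a_0 = 1):
  n = 1: D(1) = 1(1 + 13/6) = 19/6; numerator = -2(1) = -2; a_1 = (-2)/(19/6) = -12/19
  n = 2: D(2) = 2(2 + 13/6) = 25/3; numerator = -2(-12/19) + 2(1) = 62/19; a_2 = (62/19)/(25/3) = 186/475
  n = 3: D(3) = 3(3 + 13/6) = 31/2; numerator = -2(186/475) + 2(-12/19) = -972/475; a_3 = (-972/475)/(31/2) = -1944/14725
  n = 4: D(4) = 4(4 + 13/6) = 74/3; numerator = -2(-1944/14725) + 2(186/475) = 3084/2945; a_4 = (3084/2945)/(74/3) = 4626/108965

r = 5/3; a_0 = 1; a_1 = -12/19; a_2 = 186/475; a_3 = -1944/14725; a_4 = 4626/108965


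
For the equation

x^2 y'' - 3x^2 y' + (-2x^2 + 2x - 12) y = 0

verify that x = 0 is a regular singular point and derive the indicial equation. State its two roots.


Divide by x^2 to reach normal form y'' + P_1(x) y' + P_2(x) y = 0 with P_1(x) = -3 and P_2(x) = -2 + 2/x - 12/x^2.
x = 0 is a singular point because the y-coefficient -2 + 2/x - 12/x^2 has a pole at x = 0.
It is a regular singular point because x P_1(x) = p(x) = -3x and x^2 P_2(x) = q(x) = -2x^2 + 2x - 12 are polynomials, hence analytic at x = 0.
p(0) = 0,  q(0) = -12.
Indicial equation: r(r-1) + p(0) r + q(0) = 0, i.e. r^2 + (p(0) - 1) r + q(0) = 0, i.e. r^2 - 1 r - 12 = 0.
Discriminant: (-1)^2 - 4(-12) = 49, so r = (1 ± 7)/2.
Solving: r_1 = 4, r_2 = -3.

indicial: r^2 - 1 r - 12 = 0; roots r_1 = 4, r_2 = -3


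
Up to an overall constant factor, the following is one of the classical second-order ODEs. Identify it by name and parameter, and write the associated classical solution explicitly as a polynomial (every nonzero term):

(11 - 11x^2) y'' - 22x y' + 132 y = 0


All three coefficients share the factor 11; dividing through by 11 gives  (1 - x^2) y'' - 2x y' + 12 y = 0.
This matches the Legendre equation (1 - x^2) y'' - 2x y' + n(n+1) y = 0 (note the -2x y' term) with n(n+1) = 12, so n = 3; the polynomial solution is P_3(x).
With y = sum_k a_k x^k, matching x^k gives (k+2)(k+1) a_{k+2} = [k(k+1) - n(n+1)] a_k = (k - 3)(k + 4) a_k. The right side vanishes at k = 3, so the series with the parity of 3 terminates at degree 3.
Standard normalization (P_n(1) = 1): leading coefficient (2n)!/(2^n (n!)^2) = 720/(8*36) = 5/2, so a_3 = 5/2. Work downward with a_k = (k+1)(k+2) a_{k+2} / ((k - 3)(k + 4)):
  a_1 = (2)(3)(5/2) / ((1 - 3)(1 + 4)) = 15/(-10) = -3/2
Hence P_3(x) = 5 x^3/2 - 3 x/2.

P_3(x); series = 5 x^3/2 - 3 x/2


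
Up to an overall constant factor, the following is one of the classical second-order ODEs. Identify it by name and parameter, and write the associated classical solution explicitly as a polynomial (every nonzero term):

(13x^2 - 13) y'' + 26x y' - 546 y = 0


All three coefficients share the factor -13; dividing through by -13 gives  (1 - x^2) y'' - 2x y' + 42 y = 0.
This matches the Legendre equation (1 - x^2) y'' - 2x y' + n(n+1) y = 0 (note the -2x y' term) with n(n+1) = 42, so n = 6; the polynomial solution is P_6(x).
With y = sum_k a_k x^k, matching x^k gives (k+2)(k+1) a_{k+2} = [k(k+1) - n(n+1)] a_k = (k - 6)(k + 7) a_k. The right side vanishes at k = 6, so the series with the parity of 6 terminates at degree 6.
Standard normalization (P_n(1) = 1): leading coefficient (2n)!/(2^n (n!)^2) = 479001600/(64*518400) = 231/16, so a_6 = 231/16. Work downward with a_k = (k+1)(k+2) a_{k+2} / ((k - 6)(k + 7)):
  a_4 = (5)(6)(231/16) / ((4 - 6)(4 + 7)) = (3465/8)/(-22) = -315/16
  a_2 = (3)(4)(-315/16) / ((2 - 6)(2 + 7)) = (-945/4)/(-36) = 105/16
  a_0 = (1)(2)(105/16) / ((0 - 6)(0 + 7)) = (105/8)/(-42) = -5/16
Hence P_6(x) = 231 x^6/16 - 315 x^4/16 + 105 x^2/16 - 5/16.

P_6(x); series = 231 x^6/16 - 315 x^4/16 + 105 x^2/16 - 5/16


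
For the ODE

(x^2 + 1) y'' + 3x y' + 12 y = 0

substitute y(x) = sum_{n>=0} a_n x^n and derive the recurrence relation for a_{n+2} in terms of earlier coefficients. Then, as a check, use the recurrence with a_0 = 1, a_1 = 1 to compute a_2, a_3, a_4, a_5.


Substitute y = sum_n a_n x^n.
(1 + 1 x^2) y'' contributes (n+2)(n+1) a_{n+2} + n(n-1) a_n at x^n.
3 x y'(x) contributes 3 n a_n at x^n.
12 y(x) contributes 12 a_n at x^n.
Matching x^n: (n+2)(n+1) a_{n+2} + (n(n-1) + 3 n + 12) a_n = 0.
Thus a_{n+2} = (-n(n-1) - 3 n - 12) / ((n+1)(n+2)) * a_n.

Check with a_0 = 1, a_1 = 1 (apply the recurrence for n = 0, 1, 2, 3): a_0 = 1, a_1 = 1, a_2 = -6, a_3 = -5/2, a_4 = 10, a_5 = 27/8.

a_(n+2) = (-n(n-1) - 3 n - 12) / ((n+1)(n+2)) * a_n; check: a_0 = 1, a_1 = 1, a_2 = -6, a_3 = -5/2, a_4 = 10, a_5 = 27/8


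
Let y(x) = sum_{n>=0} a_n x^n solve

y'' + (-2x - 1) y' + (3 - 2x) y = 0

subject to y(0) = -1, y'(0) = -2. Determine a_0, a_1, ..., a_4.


Ansatz: y(x) = sum_{n>=0} a_n x^n, so y'(x) = sum_{n>=1} n a_n x^(n-1) and y''(x) = sum_{n>=2} n(n-1) a_n x^(n-2).
Substitute into P(x) y'' + Q(x) y' + R(x) y = 0 with P(x) = 1, Q(x) = -2x - 1, R(x) = 3 - 2x, and match powers of x.
Initial conditions: a_0 = -1, a_1 = -2.
Setting the coefficient of each power of x to zero and solving order by order (substituting the coefficients already found):
  x^0: 2 a_2 - a_1 + 3 a_0 = 0  ->  2 a_2 = a_1 - 3 a_0 = 1  ->  a_2 = 1/2
  x^1: 6 a_3 - 2 a_2 + a_1 - 2 a_0 = 0  ->  6 a_3 = 2 a_2 - a_1 + 2 a_0 = 1  ->  a_3 = 1/6
  x^2: 12 a_4 - 3 a_3 - a_2 - 2 a_1 = 0  ->  12 a_4 = 3 a_3 + a_2 + 2 a_1 = -3  ->  a_4 = -1/4
Truncated series: y(x) = -1 - 2 x + (1/2) x^2 + (1/6) x^3 - (1/4) x^4 + O(x^5).

a_0 = -1; a_1 = -2; a_2 = 1/2; a_3 = 1/6; a_4 = -1/4


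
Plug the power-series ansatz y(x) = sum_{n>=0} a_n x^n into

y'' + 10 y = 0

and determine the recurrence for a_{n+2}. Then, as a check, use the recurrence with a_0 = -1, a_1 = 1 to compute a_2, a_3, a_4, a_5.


Substitute y = sum_n a_n x^n into y'' + (const) y = 0.
y''(x) = sum_{n>=0} (n+2)(n+1) a_{n+2} x^n.
The ODE becomes sum_n [(n+2)(n+1) a_{n+2} + 10 a_n] x^n = 0.
Setting each coefficient to zero gives the recurrence:
  (n+2)(n+1) a_{n+2} + 10 a_n = 0,
  a_{n+2} = -10 / ((n+1)(n+2)) a_n.

Check with a_0 = -1, a_1 = 1 (apply the recurrence for n = 0, 1, 2, 3): a_0 = -1, a_1 = 1, a_2 = 5, a_3 = -5/3, a_4 = -25/6, a_5 = 5/6.

a_{n+2} = -10/((n+1)(n+2)) * a_n; check: a_0 = -1, a_1 = 1, a_2 = 5, a_3 = -5/3, a_4 = -25/6, a_5 = 5/6


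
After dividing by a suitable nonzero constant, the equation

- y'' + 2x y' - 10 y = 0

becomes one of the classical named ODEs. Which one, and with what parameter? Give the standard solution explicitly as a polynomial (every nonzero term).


All three coefficients share the factor -1; dividing through by -1 gives  y'' - 2x y' + 10 y = 0.
This matches the Hermite equation y'' - 2x y' + 2n y = 0 with 2n = 10, so n = 5; the polynomial solution is H_5(x).
With y = sum_k a_k x^k, matching x^k gives (k+2)(k+1) a_{k+2} = 2(k - n) a_k = 2(k - 5) a_k. The right side vanishes at k = 5, so the series with the parity of 5 terminates at degree 5.
Standard normalization: leading coefficient of H_n is 2^n, so a_5 = 2^5 = 32. Work downward with a_k = (k+1)(k+2) a_{k+2} / (2(k - n)):
  a_3 = (4)(5)(32) / (2(3 - 5)) = 640/(-4) = -160
  a_1 = (2)(3)(-160) / (2(1 - 5)) = -960/(-8) = 120
Hence H_5(x) = 32 x^5 - 160 x^3 + 120 x.

H_5(x); series = 32 x^5 - 160 x^3 + 120 x


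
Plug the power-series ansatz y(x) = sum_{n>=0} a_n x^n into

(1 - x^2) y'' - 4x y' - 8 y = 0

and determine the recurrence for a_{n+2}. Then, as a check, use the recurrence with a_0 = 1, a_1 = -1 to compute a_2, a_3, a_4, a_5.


Substitute y = sum_n a_n x^n.
(1 - 1 x^2) y'' contributes (n+2)(n+1) a_{n+2} - n(n-1) a_n at x^n.
-4 x y'(x) contributes -4 n a_n at x^n.
-8 y(x) contributes -8 a_n at x^n.
Matching x^n: (n+2)(n+1) a_{n+2} + (-n(n-1) - 4 n - 8) a_n = 0.
Thus a_{n+2} = (n(n-1) + 4 n + 8) / ((n+1)(n+2)) * a_n.

Check with a_0 = 1, a_1 = -1 (apply the recurrence for n = 0, 1, 2, 3): a_0 = 1, a_1 = -1, a_2 = 4, a_3 = -2, a_4 = 6, a_5 = -13/5.

a_(n+2) = (n(n-1) + 4 n + 8) / ((n+1)(n+2)) * a_n; check: a_0 = 1, a_1 = -1, a_2 = 4, a_3 = -2, a_4 = 6, a_5 = -13/5


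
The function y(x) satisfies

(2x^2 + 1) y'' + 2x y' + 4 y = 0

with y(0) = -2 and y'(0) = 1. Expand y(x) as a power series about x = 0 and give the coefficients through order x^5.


Ansatz: y(x) = sum_{n>=0} a_n x^n, so y'(x) = sum_{n>=1} n a_n x^(n-1) and y''(x) = sum_{n>=2} n(n-1) a_n x^(n-2).
Substitute into P(x) y'' + Q(x) y' + R(x) y = 0 with P(x) = 2x^2 + 1, Q(x) = 2x, R(x) = 4, and match powers of x.
Initial conditions: a_0 = -2, a_1 = 1.
Setting the coefficient of each power of x to zero and solving order by order (substituting the coefficients already found):
  x^0: 2 a_2 + 4 a_0 = 0  ->  2 a_2 = -4 a_0 = 8  ->  a_2 = 4
  x^1: 6 a_3 + 6 a_1 = 0  ->  6 a_3 = -6 a_1 = -6  ->  a_3 = -1
  x^2: 12 a_4 + 12 a_2 = 0  ->  12 a_4 = -12 a_2 = -48  ->  a_4 = -4
  x^3: 20 a_5 + 22 a_3 = 0  ->  20 a_5 = -22 a_3 = 22  ->  a_5 = 11/10
Truncated series: y(x) = -2 + x + 4 x^2 - x^3 - 4 x^4 + (11/10) x^5 + O(x^6).

a_0 = -2; a_1 = 1; a_2 = 4; a_3 = -1; a_4 = -4; a_5 = 11/10


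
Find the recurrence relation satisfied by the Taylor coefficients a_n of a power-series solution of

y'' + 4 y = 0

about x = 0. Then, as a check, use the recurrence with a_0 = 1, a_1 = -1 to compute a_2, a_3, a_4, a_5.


Substitute y = sum_n a_n x^n into y'' + (const) y = 0.
y''(x) = sum_{n>=0} (n+2)(n+1) a_{n+2} x^n.
The ODE becomes sum_n [(n+2)(n+1) a_{n+2} + 4 a_n] x^n = 0.
Setting each coefficient to zero gives the recurrence:
  (n+2)(n+1) a_{n+2} + 4 a_n = 0,
  a_{n+2} = -4 / ((n+1)(n+2)) a_n.

Check with a_0 = 1, a_1 = -1 (apply the recurrence for n = 0, 1, 2, 3): a_0 = 1, a_1 = -1, a_2 = -2, a_3 = 2/3, a_4 = 2/3, a_5 = -2/15.

a_{n+2} = -4/((n+1)(n+2)) * a_n; check: a_0 = 1, a_1 = -1, a_2 = -2, a_3 = 2/3, a_4 = 2/3, a_5 = -2/15


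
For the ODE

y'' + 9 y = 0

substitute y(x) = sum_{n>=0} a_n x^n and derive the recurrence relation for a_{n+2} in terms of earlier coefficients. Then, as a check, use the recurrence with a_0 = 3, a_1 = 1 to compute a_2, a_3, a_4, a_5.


Substitute y = sum_n a_n x^n into y'' + (const) y = 0.
y''(x) = sum_{n>=0} (n+2)(n+1) a_{n+2} x^n.
The ODE becomes sum_n [(n+2)(n+1) a_{n+2} + 9 a_n] x^n = 0.
Setting each coefficient to zero gives the recurrence:
  (n+2)(n+1) a_{n+2} + 9 a_n = 0,
  a_{n+2} = -9 / ((n+1)(n+2)) a_n.

Check with a_0 = 3, a_1 = 1 (apply the recurrence for n = 0, 1, 2, 3): a_0 = 3, a_1 = 1, a_2 = -27/2, a_3 = -3/2, a_4 = 81/8, a_5 = 27/40.

a_{n+2} = -9/((n+1)(n+2)) * a_n; check: a_0 = 3, a_1 = 1, a_2 = -27/2, a_3 = -3/2, a_4 = 81/8, a_5 = 27/40


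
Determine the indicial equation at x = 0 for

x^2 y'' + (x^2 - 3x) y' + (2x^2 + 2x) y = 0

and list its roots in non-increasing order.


Divide by x^2 to reach normal form y'' + P_1(x) y' + P_2(x) y = 0 with P_1(x) = 1 - 3/x and P_2(x) = 2 + 2/x.
x = 0 is a singular point because the y'-coefficient 1 - 3/x has a pole at x = 0 and the y-coefficient 2 + 2/x has a pole at x = 0.
It is a regular singular point because x P_1(x) = p(x) = x - 3 and x^2 P_2(x) = q(x) = 2x^2 + 2x are polynomials, hence analytic at x = 0.
p(0) = -3,  q(0) = 0.
Indicial equation: r(r-1) + p(0) r + q(0) = 0, i.e. r^2 + (p(0) - 1) r + q(0) = 0, i.e. r^2 - 4 r = 0.
Discriminant: (-4)^2 - 4(0) = 16, so r = (4 ± 4)/2.
Solving: r_1 = 4, r_2 = 0.

indicial: r^2 - 4 r = 0; roots r_1 = 4, r_2 = 0


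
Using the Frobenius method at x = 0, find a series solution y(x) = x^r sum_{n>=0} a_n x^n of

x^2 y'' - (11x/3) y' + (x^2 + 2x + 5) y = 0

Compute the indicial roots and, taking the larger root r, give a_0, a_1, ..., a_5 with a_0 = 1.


Write in Frobenius form y'' + (p(x)/x) y' + (q(x)/x^2) y = 0:
  p(x) = -11/3,  q(x) = x^2 + 2x + 5.
Indicial equation: r(r-1) + (-11/3) r + (5) = 0 -> roots r_1 = 3, r_2 = 5/3.
Take r = r_1 = 3. Let y(x) = x^r sum_{n>=0} a_n x^n with a_0 = 1.
Substitute y = x^r sum a_n x^n and match x^{r+n}. The recurrence is
  D(n) a_n + 2 a_{n-1} + 1 a_{n-2} = 0,  where D(n) = (r+n)(r+n-1) + (-11/3)(r+n) + (5).
  a_n = [-2 a_{n-1} - 1 a_{n-2}] / D(n).
Since the indicial polynomial factors as (r - r_1)(r - r_2), D(n) = (r_1 + n - r_1)(r_1 + n - r_2) = n(n + 4/3).
Evaluating step by step (a_0 = 1):
  n = 1: D(1) = 1(1 + 4/3) = 7/3; numerator = -2(1) = -2; a_1 = (-2)/(7/3) = -6/7
  n = 2: D(2) = 2(2 + 4/3) = 20/3; numerator = -2(-6/7) - 1(1) = 5/7; a_2 = (5/7)/(20/3) = 3/28
  n = 3: D(3) = 3(3 + 4/3) = 13; numerator = -2(3/28) - 1(-6/7) = 9/14; a_3 = (9/14)/(13) = 9/182
  n = 4: D(4) = 4(4 + 4/3) = 64/3; numerator = -2(9/182) - 1(3/28) = -75/364; a_4 = (-75/364)/(64/3) = -225/23296
  n = 5: D(5) = 5(5 + 4/3) = 95/3; numerator = -2(-225/23296) - 1(9/182) = -27/896; a_5 = (-27/896)/(95/3) = -81/85120

r = 3; a_0 = 1; a_1 = -6/7; a_2 = 3/28; a_3 = 9/182; a_4 = -225/23296; a_5 = -81/85120


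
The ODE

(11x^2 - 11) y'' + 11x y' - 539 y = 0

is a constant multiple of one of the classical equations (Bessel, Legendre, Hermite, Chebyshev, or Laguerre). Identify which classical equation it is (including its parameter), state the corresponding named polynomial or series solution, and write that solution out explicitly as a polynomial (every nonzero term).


All three coefficients share the factor -11; dividing through by -11 gives  (1 - x^2) y'' - x y' + 49 y = 0.
This matches the Chebyshev equation (1 - x^2) y'' - x y' + n^2 y = 0 (note the -x y' term, not -2x y') with n^2 = 49, so n = 7; the polynomial solution is T_7(x).
With y = sum_k a_k x^k, matching x^k gives (k+2)(k+1) a_{k+2} = (k^2 - n^2) a_k = (k - 7)(k + 7) a_k. The right side vanishes at k = 7, so the series with the parity of 7 terminates at degree 7.
Standard normalization: leading coefficient of T_n is 2^(n-1), so a_7 = 2^6 = 64. Work downward with a_k = (k+1)(k+2) a_{k+2} / ((k - 7)(k + 7)):
  a_5 = (6)(7)(64) / ((5 - 7)(5 + 7)) = 2688/(-24) = -112
  a_3 = (4)(5)(-112) / ((3 - 7)(3 + 7)) = -2240/(-40) = 56
  a_1 = (2)(3)(56) / ((1 - 7)(1 + 7)) = 336/(-48) = -7
Hence T_7(x) = 64 x^7 - 112 x^5 + 56 x^3 - 7 x.

T_7(x); series = 64 x^7 - 112 x^5 + 56 x^3 - 7 x


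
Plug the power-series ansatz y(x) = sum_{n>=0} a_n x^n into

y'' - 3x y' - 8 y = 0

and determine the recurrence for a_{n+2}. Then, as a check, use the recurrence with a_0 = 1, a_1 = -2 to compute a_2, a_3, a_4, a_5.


Substitute y = sum_n a_n x^n.
y''(x) has coefficient (n+2)(n+1) a_{n+2} at x^n;
-3 x y'(x) has coefficient -3 n a_n at x^n (shift);
-8 y(x) has coefficient -8 a_n at x^n.
Matching x^n: (n+2)(n+1) a_{n+2} + (-3n - 8) a_n = 0.
Thus a_{n+2} = (3n + 8) / ((n+1)(n+2)) * a_n.

Check with a_0 = 1, a_1 = -2 (apply the recurrence for n = 0, 1, 2, 3): a_0 = 1, a_1 = -2, a_2 = 4, a_3 = -11/3, a_4 = 14/3, a_5 = -187/60.

a_(n+2) = (3n + 8) / ((n+1)(n+2)) * a_n; check: a_0 = 1, a_1 = -2, a_2 = 4, a_3 = -11/3, a_4 = 14/3, a_5 = -187/60


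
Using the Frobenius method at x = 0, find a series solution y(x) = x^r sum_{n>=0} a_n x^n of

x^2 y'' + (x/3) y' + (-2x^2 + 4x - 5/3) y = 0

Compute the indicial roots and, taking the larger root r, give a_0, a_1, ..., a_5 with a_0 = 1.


Write in Frobenius form y'' + (p(x)/x) y' + (q(x)/x^2) y = 0:
  p(x) = 1/3,  q(x) = -2x^2 + 4x - 5/3.
Indicial equation: r(r-1) + (1/3) r + (-5/3) = 0 -> roots r_1 = 5/3, r_2 = -1.
Take r = r_1 = 5/3. Let y(x) = x^r sum_{n>=0} a_n x^n with a_0 = 1.
Substitute y = x^r sum a_n x^n and match x^{r+n}. The recurrence is
  D(n) a_n + 4 a_{n-1} - 2 a_{n-2} = 0,  where D(n) = (r+n)(r+n-1) + (1/3)(r+n) + (-5/3).
  a_n = [-4 a_{n-1} + 2 a_{n-2}] / D(n).
Since the indicial polynomial factors as (r - r_1)(r - r_2), D(n) = (r_1 + n - r_1)(r_1 + n - r_2) = n(n + 8/3).
Evaluating step by step (a_0 = 1):
  n = 1: D(1) = 1(1 + 8/3) = 11/3; numerator = -4(1) = -4; a_1 = (-4)/(11/3) = -12/11
  n = 2: D(2) = 2(2 + 8/3) = 28/3; numerator = -4(-12/11) + 2(1) = 70/11; a_2 = (70/11)/(28/3) = 15/22
  n = 3: D(3) = 3(3 + 8/3) = 17; numerator = -4(15/22) + 2(-12/11) = -54/11; a_3 = (-54/11)/(17) = -54/187
  n = 4: D(4) = 4(4 + 8/3) = 80/3; numerator = -4(-54/187) + 2(15/22) = 471/187; a_4 = (471/187)/(80/3) = 1413/14960
  n = 5: D(5) = 5(5 + 8/3) = 115/3; numerator = -4(1413/14960) + 2(-54/187) = -3573/3740; a_5 = (-3573/3740)/(115/3) = -10719/430100

r = 5/3; a_0 = 1; a_1 = -12/11; a_2 = 15/22; a_3 = -54/187; a_4 = 1413/14960; a_5 = -10719/430100


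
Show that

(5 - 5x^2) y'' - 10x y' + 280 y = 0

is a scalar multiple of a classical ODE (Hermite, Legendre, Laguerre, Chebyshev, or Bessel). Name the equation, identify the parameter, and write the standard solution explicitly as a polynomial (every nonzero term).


All three coefficients share the factor 5; dividing through by 5 gives  (1 - x^2) y'' - 2x y' + 56 y = 0.
This matches the Legendre equation (1 - x^2) y'' - 2x y' + n(n+1) y = 0 (note the -2x y' term) with n(n+1) = 56, so n = 7; the polynomial solution is P_7(x).
With y = sum_k a_k x^k, matching x^k gives (k+2)(k+1) a_{k+2} = [k(k+1) - n(n+1)] a_k = (k - 7)(k + 8) a_k. The right side vanishes at k = 7, so the series with the parity of 7 terminates at degree 7.
Standard normalization (P_n(1) = 1): leading coefficient (2n)!/(2^n (n!)^2) = 87178291200/(128*25401600) = 429/16, so a_7 = 429/16. Work downward with a_k = (k+1)(k+2) a_{k+2} / ((k - 7)(k + 8)):
  a_5 = (6)(7)(429/16) / ((5 - 7)(5 + 8)) = (9009/8)/(-26) = -693/16
  a_3 = (4)(5)(-693/16) / ((3 - 7)(3 + 8)) = (-3465/4)/(-44) = 315/16
  a_1 = (2)(3)(315/16) / ((1 - 7)(1 + 8)) = (945/8)/(-54) = -35/16
Hence P_7(x) = 429 x^7/16 - 693 x^5/16 + 315 x^3/16 - 35 x/16.

P_7(x); series = 429 x^7/16 - 693 x^5/16 + 315 x^3/16 - 35 x/16


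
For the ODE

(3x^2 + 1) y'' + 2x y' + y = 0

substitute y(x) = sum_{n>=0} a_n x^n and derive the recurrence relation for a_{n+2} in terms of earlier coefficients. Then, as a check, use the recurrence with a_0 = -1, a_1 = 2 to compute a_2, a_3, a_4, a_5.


Substitute y = sum_n a_n x^n.
(1 + 3 x^2) y'' contributes (n+2)(n+1) a_{n+2} + 3 n(n-1) a_n at x^n.
2 x y'(x) contributes 2 n a_n at x^n.
y(x) contributes 1 a_n at x^n.
Matching x^n: (n+2)(n+1) a_{n+2} + (3 n(n-1) + 2 n + 1) a_n = 0.
Thus a_{n+2} = (-3 n(n-1) - 2 n - 1) / ((n+1)(n+2)) * a_n.

Check with a_0 = -1, a_1 = 2 (apply the recurrence for n = 0, 1, 2, 3): a_0 = -1, a_1 = 2, a_2 = 1/2, a_3 = -1, a_4 = -11/24, a_5 = 5/4.

a_(n+2) = (-3 n(n-1) - 2 n - 1) / ((n+1)(n+2)) * a_n; check: a_0 = -1, a_1 = 2, a_2 = 1/2, a_3 = -1, a_4 = -11/24, a_5 = 5/4


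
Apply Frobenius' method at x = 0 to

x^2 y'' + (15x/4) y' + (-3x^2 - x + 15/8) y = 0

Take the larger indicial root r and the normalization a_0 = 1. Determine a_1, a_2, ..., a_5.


Write in Frobenius form y'' + (p(x)/x) y' + (q(x)/x^2) y = 0:
  p(x) = 15/4,  q(x) = -3x^2 - x + 15/8.
Indicial equation: r(r-1) + (15/4) r + (15/8) = 0 -> roots r_1 = -5/4, r_2 = -3/2.
Take r = r_1 = -5/4. Let y(x) = x^r sum_{n>=0} a_n x^n with a_0 = 1.
Substitute y = x^r sum a_n x^n and match x^{r+n}. The recurrence is
  D(n) a_n - 1 a_{n-1} - 3 a_{n-2} = 0,  where D(n) = (r+n)(r+n-1) + (15/4)(r+n) + (15/8).
  a_n = [1 a_{n-1} + 3 a_{n-2}] / D(n).
Since the indicial polynomial factors as (r - r_1)(r - r_2), D(n) = (r_1 + n - r_1)(r_1 + n - r_2) = n(n + 1/4).
Evaluating step by step (a_0 = 1):
  n = 1: D(1) = 1(1 + 1/4) = 5/4; numerator = 1(1) = 1; a_1 = (1)/(5/4) = 4/5
  n = 2: D(2) = 2(2 + 1/4) = 9/2; numerator = 1(4/5) + 3(1) = 19/5; a_2 = (19/5)/(9/2) = 38/45
  n = 3: D(3) = 3(3 + 1/4) = 39/4; numerator = 1(38/45) + 3(4/5) = 146/45; a_3 = (146/45)/(39/4) = 584/1755
  n = 4: D(4) = 4(4 + 1/4) = 17; numerator = 1(584/1755) + 3(38/45) = 1006/351; a_4 = (1006/351)/(17) = 1006/5967
  n = 5: D(5) = 5(5 + 1/4) = 105/4; numerator = 1(1006/5967) + 3(584/1755) = 2678/2295; a_5 = (2678/2295)/(105/4) = 10712/240975

r = -5/4; a_0 = 1; a_1 = 4/5; a_2 = 38/45; a_3 = 584/1755; a_4 = 1006/5967; a_5 = 10712/240975
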